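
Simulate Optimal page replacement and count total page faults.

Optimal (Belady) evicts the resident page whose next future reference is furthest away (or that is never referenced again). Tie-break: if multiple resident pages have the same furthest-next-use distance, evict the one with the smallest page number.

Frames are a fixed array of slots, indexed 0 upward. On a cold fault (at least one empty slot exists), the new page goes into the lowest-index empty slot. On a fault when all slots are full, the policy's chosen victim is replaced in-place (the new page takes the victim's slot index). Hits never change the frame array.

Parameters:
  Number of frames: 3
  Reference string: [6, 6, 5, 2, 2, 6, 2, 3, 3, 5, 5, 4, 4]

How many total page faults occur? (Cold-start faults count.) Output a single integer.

Step 0: ref 6 → FAULT, frames=[6,-,-]
Step 1: ref 6 → HIT, frames=[6,-,-]
Step 2: ref 5 → FAULT, frames=[6,5,-]
Step 3: ref 2 → FAULT, frames=[6,5,2]
Step 4: ref 2 → HIT, frames=[6,5,2]
Step 5: ref 6 → HIT, frames=[6,5,2]
Step 6: ref 2 → HIT, frames=[6,5,2]
Step 7: ref 3 → FAULT (evict 2), frames=[6,5,3]
Step 8: ref 3 → HIT, frames=[6,5,3]
Step 9: ref 5 → HIT, frames=[6,5,3]
Step 10: ref 5 → HIT, frames=[6,5,3]
Step 11: ref 4 → FAULT (evict 3), frames=[6,5,4]
Step 12: ref 4 → HIT, frames=[6,5,4]
Total faults: 5

Answer: 5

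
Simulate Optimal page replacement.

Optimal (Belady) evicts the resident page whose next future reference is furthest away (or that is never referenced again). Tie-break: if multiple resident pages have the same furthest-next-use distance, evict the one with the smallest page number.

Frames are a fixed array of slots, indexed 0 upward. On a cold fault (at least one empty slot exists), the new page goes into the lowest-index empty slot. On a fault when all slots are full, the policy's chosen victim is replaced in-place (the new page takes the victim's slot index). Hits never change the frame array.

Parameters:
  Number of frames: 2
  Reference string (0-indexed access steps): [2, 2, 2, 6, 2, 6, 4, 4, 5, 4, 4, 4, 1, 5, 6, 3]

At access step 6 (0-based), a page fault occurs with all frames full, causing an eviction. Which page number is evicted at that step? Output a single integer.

Step 0: ref 2 -> FAULT, frames=[2,-]
Step 1: ref 2 -> HIT, frames=[2,-]
Step 2: ref 2 -> HIT, frames=[2,-]
Step 3: ref 6 -> FAULT, frames=[2,6]
Step 4: ref 2 -> HIT, frames=[2,6]
Step 5: ref 6 -> HIT, frames=[2,6]
Step 6: ref 4 -> FAULT, evict 2, frames=[4,6]
At step 6: evicted page 2

Answer: 2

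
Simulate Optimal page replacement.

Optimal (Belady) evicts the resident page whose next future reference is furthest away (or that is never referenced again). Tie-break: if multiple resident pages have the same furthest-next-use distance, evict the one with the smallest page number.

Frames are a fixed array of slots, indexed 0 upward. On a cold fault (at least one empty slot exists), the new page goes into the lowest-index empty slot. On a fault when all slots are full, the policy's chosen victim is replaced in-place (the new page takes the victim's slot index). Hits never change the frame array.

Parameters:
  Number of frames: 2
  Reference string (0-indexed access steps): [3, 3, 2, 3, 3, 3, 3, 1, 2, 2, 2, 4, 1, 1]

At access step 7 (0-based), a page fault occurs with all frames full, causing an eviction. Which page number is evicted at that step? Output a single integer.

Step 0: ref 3 -> FAULT, frames=[3,-]
Step 1: ref 3 -> HIT, frames=[3,-]
Step 2: ref 2 -> FAULT, frames=[3,2]
Step 3: ref 3 -> HIT, frames=[3,2]
Step 4: ref 3 -> HIT, frames=[3,2]
Step 5: ref 3 -> HIT, frames=[3,2]
Step 6: ref 3 -> HIT, frames=[3,2]
Step 7: ref 1 -> FAULT, evict 3, frames=[1,2]
At step 7: evicted page 3

Answer: 3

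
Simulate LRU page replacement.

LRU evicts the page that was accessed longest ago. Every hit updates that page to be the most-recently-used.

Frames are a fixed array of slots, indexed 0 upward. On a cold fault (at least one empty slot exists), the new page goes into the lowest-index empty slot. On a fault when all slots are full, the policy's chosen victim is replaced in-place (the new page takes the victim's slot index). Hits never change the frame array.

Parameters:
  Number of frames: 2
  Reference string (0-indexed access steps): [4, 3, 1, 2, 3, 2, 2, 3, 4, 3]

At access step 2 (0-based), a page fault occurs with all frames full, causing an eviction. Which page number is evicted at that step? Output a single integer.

Answer: 4

Derivation:
Step 0: ref 4 -> FAULT, frames=[4,-]
Step 1: ref 3 -> FAULT, frames=[4,3]
Step 2: ref 1 -> FAULT, evict 4, frames=[1,3]
At step 2: evicted page 4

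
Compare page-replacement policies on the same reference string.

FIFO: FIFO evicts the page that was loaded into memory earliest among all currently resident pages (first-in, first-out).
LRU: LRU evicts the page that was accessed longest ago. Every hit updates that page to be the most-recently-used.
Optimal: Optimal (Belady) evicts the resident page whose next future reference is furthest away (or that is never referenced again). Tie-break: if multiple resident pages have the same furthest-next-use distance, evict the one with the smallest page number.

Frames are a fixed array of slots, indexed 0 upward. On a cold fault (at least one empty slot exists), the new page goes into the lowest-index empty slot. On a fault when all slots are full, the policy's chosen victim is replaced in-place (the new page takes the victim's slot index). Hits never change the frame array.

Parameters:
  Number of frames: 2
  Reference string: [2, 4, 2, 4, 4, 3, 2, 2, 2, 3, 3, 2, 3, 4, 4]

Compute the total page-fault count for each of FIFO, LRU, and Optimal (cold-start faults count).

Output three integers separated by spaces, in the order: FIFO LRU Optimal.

--- FIFO ---
  step 0: ref 2 -> FAULT, frames=[2,-] (faults so far: 1)
  step 1: ref 4 -> FAULT, frames=[2,4] (faults so far: 2)
  step 2: ref 2 -> HIT, frames=[2,4] (faults so far: 2)
  step 3: ref 4 -> HIT, frames=[2,4] (faults so far: 2)
  step 4: ref 4 -> HIT, frames=[2,4] (faults so far: 2)
  step 5: ref 3 -> FAULT, evict 2, frames=[3,4] (faults so far: 3)
  step 6: ref 2 -> FAULT, evict 4, frames=[3,2] (faults so far: 4)
  step 7: ref 2 -> HIT, frames=[3,2] (faults so far: 4)
  step 8: ref 2 -> HIT, frames=[3,2] (faults so far: 4)
  step 9: ref 3 -> HIT, frames=[3,2] (faults so far: 4)
  step 10: ref 3 -> HIT, frames=[3,2] (faults so far: 4)
  step 11: ref 2 -> HIT, frames=[3,2] (faults so far: 4)
  step 12: ref 3 -> HIT, frames=[3,2] (faults so far: 4)
  step 13: ref 4 -> FAULT, evict 3, frames=[4,2] (faults so far: 5)
  step 14: ref 4 -> HIT, frames=[4,2] (faults so far: 5)
  FIFO total faults: 5
--- LRU ---
  step 0: ref 2 -> FAULT, frames=[2,-] (faults so far: 1)
  step 1: ref 4 -> FAULT, frames=[2,4] (faults so far: 2)
  step 2: ref 2 -> HIT, frames=[2,4] (faults so far: 2)
  step 3: ref 4 -> HIT, frames=[2,4] (faults so far: 2)
  step 4: ref 4 -> HIT, frames=[2,4] (faults so far: 2)
  step 5: ref 3 -> FAULT, evict 2, frames=[3,4] (faults so far: 3)
  step 6: ref 2 -> FAULT, evict 4, frames=[3,2] (faults so far: 4)
  step 7: ref 2 -> HIT, frames=[3,2] (faults so far: 4)
  step 8: ref 2 -> HIT, frames=[3,2] (faults so far: 4)
  step 9: ref 3 -> HIT, frames=[3,2] (faults so far: 4)
  step 10: ref 3 -> HIT, frames=[3,2] (faults so far: 4)
  step 11: ref 2 -> HIT, frames=[3,2] (faults so far: 4)
  step 12: ref 3 -> HIT, frames=[3,2] (faults so far: 4)
  step 13: ref 4 -> FAULT, evict 2, frames=[3,4] (faults so far: 5)
  step 14: ref 4 -> HIT, frames=[3,4] (faults so far: 5)
  LRU total faults: 5
--- Optimal ---
  step 0: ref 2 -> FAULT, frames=[2,-] (faults so far: 1)
  step 1: ref 4 -> FAULT, frames=[2,4] (faults so far: 2)
  step 2: ref 2 -> HIT, frames=[2,4] (faults so far: 2)
  step 3: ref 4 -> HIT, frames=[2,4] (faults so far: 2)
  step 4: ref 4 -> HIT, frames=[2,4] (faults so far: 2)
  step 5: ref 3 -> FAULT, evict 4, frames=[2,3] (faults so far: 3)
  step 6: ref 2 -> HIT, frames=[2,3] (faults so far: 3)
  step 7: ref 2 -> HIT, frames=[2,3] (faults so far: 3)
  step 8: ref 2 -> HIT, frames=[2,3] (faults so far: 3)
  step 9: ref 3 -> HIT, frames=[2,3] (faults so far: 3)
  step 10: ref 3 -> HIT, frames=[2,3] (faults so far: 3)
  step 11: ref 2 -> HIT, frames=[2,3] (faults so far: 3)
  step 12: ref 3 -> HIT, frames=[2,3] (faults so far: 3)
  step 13: ref 4 -> FAULT, evict 2, frames=[4,3] (faults so far: 4)
  step 14: ref 4 -> HIT, frames=[4,3] (faults so far: 4)
  Optimal total faults: 4

Answer: 5 5 4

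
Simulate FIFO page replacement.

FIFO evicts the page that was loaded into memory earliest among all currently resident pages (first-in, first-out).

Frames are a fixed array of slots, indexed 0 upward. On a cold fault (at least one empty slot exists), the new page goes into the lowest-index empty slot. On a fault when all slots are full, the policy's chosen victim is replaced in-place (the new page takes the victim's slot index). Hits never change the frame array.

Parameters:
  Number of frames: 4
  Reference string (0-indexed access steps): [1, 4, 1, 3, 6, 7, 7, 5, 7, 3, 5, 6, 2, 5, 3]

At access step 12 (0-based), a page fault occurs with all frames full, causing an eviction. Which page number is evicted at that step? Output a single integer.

Answer: 3

Derivation:
Step 0: ref 1 -> FAULT, frames=[1,-,-,-]
Step 1: ref 4 -> FAULT, frames=[1,4,-,-]
Step 2: ref 1 -> HIT, frames=[1,4,-,-]
Step 3: ref 3 -> FAULT, frames=[1,4,3,-]
Step 4: ref 6 -> FAULT, frames=[1,4,3,6]
Step 5: ref 7 -> FAULT, evict 1, frames=[7,4,3,6]
Step 6: ref 7 -> HIT, frames=[7,4,3,6]
Step 7: ref 5 -> FAULT, evict 4, frames=[7,5,3,6]
Step 8: ref 7 -> HIT, frames=[7,5,3,6]
Step 9: ref 3 -> HIT, frames=[7,5,3,6]
Step 10: ref 5 -> HIT, frames=[7,5,3,6]
Step 11: ref 6 -> HIT, frames=[7,5,3,6]
Step 12: ref 2 -> FAULT, evict 3, frames=[7,5,2,6]
At step 12: evicted page 3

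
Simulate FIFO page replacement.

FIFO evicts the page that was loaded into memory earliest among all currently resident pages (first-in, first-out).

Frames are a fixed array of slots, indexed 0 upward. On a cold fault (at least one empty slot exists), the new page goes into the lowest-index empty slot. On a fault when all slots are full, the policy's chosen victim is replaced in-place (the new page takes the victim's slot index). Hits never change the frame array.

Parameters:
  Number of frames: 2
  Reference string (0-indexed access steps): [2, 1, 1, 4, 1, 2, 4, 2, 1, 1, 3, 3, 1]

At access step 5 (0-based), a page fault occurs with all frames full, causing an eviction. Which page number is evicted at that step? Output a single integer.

Step 0: ref 2 -> FAULT, frames=[2,-]
Step 1: ref 1 -> FAULT, frames=[2,1]
Step 2: ref 1 -> HIT, frames=[2,1]
Step 3: ref 4 -> FAULT, evict 2, frames=[4,1]
Step 4: ref 1 -> HIT, frames=[4,1]
Step 5: ref 2 -> FAULT, evict 1, frames=[4,2]
At step 5: evicted page 1

Answer: 1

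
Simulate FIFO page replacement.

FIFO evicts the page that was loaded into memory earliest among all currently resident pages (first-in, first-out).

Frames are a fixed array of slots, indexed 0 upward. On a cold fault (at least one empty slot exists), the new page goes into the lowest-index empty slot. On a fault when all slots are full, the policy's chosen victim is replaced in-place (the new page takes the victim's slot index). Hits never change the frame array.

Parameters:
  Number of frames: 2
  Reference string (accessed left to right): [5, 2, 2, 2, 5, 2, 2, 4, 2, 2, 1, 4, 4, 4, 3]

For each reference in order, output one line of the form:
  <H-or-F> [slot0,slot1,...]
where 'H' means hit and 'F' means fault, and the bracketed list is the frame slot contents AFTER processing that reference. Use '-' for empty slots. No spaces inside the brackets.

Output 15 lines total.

F [5,-]
F [5,2]
H [5,2]
H [5,2]
H [5,2]
H [5,2]
H [5,2]
F [4,2]
H [4,2]
H [4,2]
F [4,1]
H [4,1]
H [4,1]
H [4,1]
F [3,1]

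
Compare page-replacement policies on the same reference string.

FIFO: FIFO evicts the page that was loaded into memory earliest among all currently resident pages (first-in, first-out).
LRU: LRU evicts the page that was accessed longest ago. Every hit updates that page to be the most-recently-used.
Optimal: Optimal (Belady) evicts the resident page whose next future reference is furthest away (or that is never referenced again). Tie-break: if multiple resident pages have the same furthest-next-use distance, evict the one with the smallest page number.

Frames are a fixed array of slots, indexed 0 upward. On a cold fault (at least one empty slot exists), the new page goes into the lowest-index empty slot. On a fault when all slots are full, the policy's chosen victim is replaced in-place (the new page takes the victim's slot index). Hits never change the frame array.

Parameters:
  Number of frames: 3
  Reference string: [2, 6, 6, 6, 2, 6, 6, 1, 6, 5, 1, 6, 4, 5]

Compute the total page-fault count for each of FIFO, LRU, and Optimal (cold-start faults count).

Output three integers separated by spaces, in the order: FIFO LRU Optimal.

Answer: 5 6 5

Derivation:
--- FIFO ---
  step 0: ref 2 -> FAULT, frames=[2,-,-] (faults so far: 1)
  step 1: ref 6 -> FAULT, frames=[2,6,-] (faults so far: 2)
  step 2: ref 6 -> HIT, frames=[2,6,-] (faults so far: 2)
  step 3: ref 6 -> HIT, frames=[2,6,-] (faults so far: 2)
  step 4: ref 2 -> HIT, frames=[2,6,-] (faults so far: 2)
  step 5: ref 6 -> HIT, frames=[2,6,-] (faults so far: 2)
  step 6: ref 6 -> HIT, frames=[2,6,-] (faults so far: 2)
  step 7: ref 1 -> FAULT, frames=[2,6,1] (faults so far: 3)
  step 8: ref 6 -> HIT, frames=[2,6,1] (faults so far: 3)
  step 9: ref 5 -> FAULT, evict 2, frames=[5,6,1] (faults so far: 4)
  step 10: ref 1 -> HIT, frames=[5,6,1] (faults so far: 4)
  step 11: ref 6 -> HIT, frames=[5,6,1] (faults so far: 4)
  step 12: ref 4 -> FAULT, evict 6, frames=[5,4,1] (faults so far: 5)
  step 13: ref 5 -> HIT, frames=[5,4,1] (faults so far: 5)
  FIFO total faults: 5
--- LRU ---
  step 0: ref 2 -> FAULT, frames=[2,-,-] (faults so far: 1)
  step 1: ref 6 -> FAULT, frames=[2,6,-] (faults so far: 2)
  step 2: ref 6 -> HIT, frames=[2,6,-] (faults so far: 2)
  step 3: ref 6 -> HIT, frames=[2,6,-] (faults so far: 2)
  step 4: ref 2 -> HIT, frames=[2,6,-] (faults so far: 2)
  step 5: ref 6 -> HIT, frames=[2,6,-] (faults so far: 2)
  step 6: ref 6 -> HIT, frames=[2,6,-] (faults so far: 2)
  step 7: ref 1 -> FAULT, frames=[2,6,1] (faults so far: 3)
  step 8: ref 6 -> HIT, frames=[2,6,1] (faults so far: 3)
  step 9: ref 5 -> FAULT, evict 2, frames=[5,6,1] (faults so far: 4)
  step 10: ref 1 -> HIT, frames=[5,6,1] (faults so far: 4)
  step 11: ref 6 -> HIT, frames=[5,6,1] (faults so far: 4)
  step 12: ref 4 -> FAULT, evict 5, frames=[4,6,1] (faults so far: 5)
  step 13: ref 5 -> FAULT, evict 1, frames=[4,6,5] (faults so far: 6)
  LRU total faults: 6
--- Optimal ---
  step 0: ref 2 -> FAULT, frames=[2,-,-] (faults so far: 1)
  step 1: ref 6 -> FAULT, frames=[2,6,-] (faults so far: 2)
  step 2: ref 6 -> HIT, frames=[2,6,-] (faults so far: 2)
  step 3: ref 6 -> HIT, frames=[2,6,-] (faults so far: 2)
  step 4: ref 2 -> HIT, frames=[2,6,-] (faults so far: 2)
  step 5: ref 6 -> HIT, frames=[2,6,-] (faults so far: 2)
  step 6: ref 6 -> HIT, frames=[2,6,-] (faults so far: 2)
  step 7: ref 1 -> FAULT, frames=[2,6,1] (faults so far: 3)
  step 8: ref 6 -> HIT, frames=[2,6,1] (faults so far: 3)
  step 9: ref 5 -> FAULT, evict 2, frames=[5,6,1] (faults so far: 4)
  step 10: ref 1 -> HIT, frames=[5,6,1] (faults so far: 4)
  step 11: ref 6 -> HIT, frames=[5,6,1] (faults so far: 4)
  step 12: ref 4 -> FAULT, evict 1, frames=[5,6,4] (faults so far: 5)
  step 13: ref 5 -> HIT, frames=[5,6,4] (faults so far: 5)
  Optimal total faults: 5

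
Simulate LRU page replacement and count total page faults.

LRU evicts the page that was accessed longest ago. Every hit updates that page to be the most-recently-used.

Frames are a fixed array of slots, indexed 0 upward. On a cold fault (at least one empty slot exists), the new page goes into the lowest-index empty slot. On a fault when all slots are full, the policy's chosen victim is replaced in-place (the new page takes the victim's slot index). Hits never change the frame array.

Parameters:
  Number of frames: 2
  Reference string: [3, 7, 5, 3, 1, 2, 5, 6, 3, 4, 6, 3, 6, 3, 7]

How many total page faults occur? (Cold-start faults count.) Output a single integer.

Step 0: ref 3 → FAULT, frames=[3,-]
Step 1: ref 7 → FAULT, frames=[3,7]
Step 2: ref 5 → FAULT (evict 3), frames=[5,7]
Step 3: ref 3 → FAULT (evict 7), frames=[5,3]
Step 4: ref 1 → FAULT (evict 5), frames=[1,3]
Step 5: ref 2 → FAULT (evict 3), frames=[1,2]
Step 6: ref 5 → FAULT (evict 1), frames=[5,2]
Step 7: ref 6 → FAULT (evict 2), frames=[5,6]
Step 8: ref 3 → FAULT (evict 5), frames=[3,6]
Step 9: ref 4 → FAULT (evict 6), frames=[3,4]
Step 10: ref 6 → FAULT (evict 3), frames=[6,4]
Step 11: ref 3 → FAULT (evict 4), frames=[6,3]
Step 12: ref 6 → HIT, frames=[6,3]
Step 13: ref 3 → HIT, frames=[6,3]
Step 14: ref 7 → FAULT (evict 6), frames=[7,3]
Total faults: 13

Answer: 13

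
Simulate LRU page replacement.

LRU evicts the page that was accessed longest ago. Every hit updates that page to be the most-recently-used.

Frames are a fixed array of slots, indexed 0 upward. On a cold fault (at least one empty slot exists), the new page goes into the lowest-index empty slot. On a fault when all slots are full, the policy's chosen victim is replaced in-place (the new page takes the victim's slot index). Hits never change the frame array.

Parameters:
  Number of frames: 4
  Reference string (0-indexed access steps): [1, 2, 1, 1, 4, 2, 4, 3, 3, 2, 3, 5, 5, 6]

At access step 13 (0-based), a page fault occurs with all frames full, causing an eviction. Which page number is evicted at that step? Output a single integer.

Answer: 4

Derivation:
Step 0: ref 1 -> FAULT, frames=[1,-,-,-]
Step 1: ref 2 -> FAULT, frames=[1,2,-,-]
Step 2: ref 1 -> HIT, frames=[1,2,-,-]
Step 3: ref 1 -> HIT, frames=[1,2,-,-]
Step 4: ref 4 -> FAULT, frames=[1,2,4,-]
Step 5: ref 2 -> HIT, frames=[1,2,4,-]
Step 6: ref 4 -> HIT, frames=[1,2,4,-]
Step 7: ref 3 -> FAULT, frames=[1,2,4,3]
Step 8: ref 3 -> HIT, frames=[1,2,4,3]
Step 9: ref 2 -> HIT, frames=[1,2,4,3]
Step 10: ref 3 -> HIT, frames=[1,2,4,3]
Step 11: ref 5 -> FAULT, evict 1, frames=[5,2,4,3]
Step 12: ref 5 -> HIT, frames=[5,2,4,3]
Step 13: ref 6 -> FAULT, evict 4, frames=[5,2,6,3]
At step 13: evicted page 4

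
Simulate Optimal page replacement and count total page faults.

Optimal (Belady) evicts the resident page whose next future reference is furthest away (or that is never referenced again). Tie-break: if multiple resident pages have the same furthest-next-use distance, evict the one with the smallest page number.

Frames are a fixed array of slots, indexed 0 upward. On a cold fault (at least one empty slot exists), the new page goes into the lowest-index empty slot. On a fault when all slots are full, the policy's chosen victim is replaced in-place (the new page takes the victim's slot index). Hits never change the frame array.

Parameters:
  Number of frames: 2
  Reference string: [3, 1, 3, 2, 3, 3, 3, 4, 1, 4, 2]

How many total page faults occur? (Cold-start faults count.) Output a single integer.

Answer: 6

Derivation:
Step 0: ref 3 → FAULT, frames=[3,-]
Step 1: ref 1 → FAULT, frames=[3,1]
Step 2: ref 3 → HIT, frames=[3,1]
Step 3: ref 2 → FAULT (evict 1), frames=[3,2]
Step 4: ref 3 → HIT, frames=[3,2]
Step 5: ref 3 → HIT, frames=[3,2]
Step 6: ref 3 → HIT, frames=[3,2]
Step 7: ref 4 → FAULT (evict 3), frames=[4,2]
Step 8: ref 1 → FAULT (evict 2), frames=[4,1]
Step 9: ref 4 → HIT, frames=[4,1]
Step 10: ref 2 → FAULT (evict 1), frames=[4,2]
Total faults: 6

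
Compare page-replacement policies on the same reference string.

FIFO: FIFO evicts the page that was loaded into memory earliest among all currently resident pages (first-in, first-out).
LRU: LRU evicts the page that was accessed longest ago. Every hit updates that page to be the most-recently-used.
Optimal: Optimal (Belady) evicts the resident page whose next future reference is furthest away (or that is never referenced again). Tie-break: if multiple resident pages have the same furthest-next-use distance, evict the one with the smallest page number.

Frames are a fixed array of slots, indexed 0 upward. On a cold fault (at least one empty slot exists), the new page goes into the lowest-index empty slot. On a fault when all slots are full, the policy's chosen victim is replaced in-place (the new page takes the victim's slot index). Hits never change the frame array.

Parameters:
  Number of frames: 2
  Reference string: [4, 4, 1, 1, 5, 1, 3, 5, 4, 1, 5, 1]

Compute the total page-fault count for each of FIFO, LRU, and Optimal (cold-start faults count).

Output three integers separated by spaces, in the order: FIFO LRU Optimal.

--- FIFO ---
  step 0: ref 4 -> FAULT, frames=[4,-] (faults so far: 1)
  step 1: ref 4 -> HIT, frames=[4,-] (faults so far: 1)
  step 2: ref 1 -> FAULT, frames=[4,1] (faults so far: 2)
  step 3: ref 1 -> HIT, frames=[4,1] (faults so far: 2)
  step 4: ref 5 -> FAULT, evict 4, frames=[5,1] (faults so far: 3)
  step 5: ref 1 -> HIT, frames=[5,1] (faults so far: 3)
  step 6: ref 3 -> FAULT, evict 1, frames=[5,3] (faults so far: 4)
  step 7: ref 5 -> HIT, frames=[5,3] (faults so far: 4)
  step 8: ref 4 -> FAULT, evict 5, frames=[4,3] (faults so far: 5)
  step 9: ref 1 -> FAULT, evict 3, frames=[4,1] (faults so far: 6)
  step 10: ref 5 -> FAULT, evict 4, frames=[5,1] (faults so far: 7)
  step 11: ref 1 -> HIT, frames=[5,1] (faults so far: 7)
  FIFO total faults: 7
--- LRU ---
  step 0: ref 4 -> FAULT, frames=[4,-] (faults so far: 1)
  step 1: ref 4 -> HIT, frames=[4,-] (faults so far: 1)
  step 2: ref 1 -> FAULT, frames=[4,1] (faults so far: 2)
  step 3: ref 1 -> HIT, frames=[4,1] (faults so far: 2)
  step 4: ref 5 -> FAULT, evict 4, frames=[5,1] (faults so far: 3)
  step 5: ref 1 -> HIT, frames=[5,1] (faults so far: 3)
  step 6: ref 3 -> FAULT, evict 5, frames=[3,1] (faults so far: 4)
  step 7: ref 5 -> FAULT, evict 1, frames=[3,5] (faults so far: 5)
  step 8: ref 4 -> FAULT, evict 3, frames=[4,5] (faults so far: 6)
  step 9: ref 1 -> FAULT, evict 5, frames=[4,1] (faults so far: 7)
  step 10: ref 5 -> FAULT, evict 4, frames=[5,1] (faults so far: 8)
  step 11: ref 1 -> HIT, frames=[5,1] (faults so far: 8)
  LRU total faults: 8
--- Optimal ---
  step 0: ref 4 -> FAULT, frames=[4,-] (faults so far: 1)
  step 1: ref 4 -> HIT, frames=[4,-] (faults so far: 1)
  step 2: ref 1 -> FAULT, frames=[4,1] (faults so far: 2)
  step 3: ref 1 -> HIT, frames=[4,1] (faults so far: 2)
  step 4: ref 5 -> FAULT, evict 4, frames=[5,1] (faults so far: 3)
  step 5: ref 1 -> HIT, frames=[5,1] (faults so far: 3)
  step 6: ref 3 -> FAULT, evict 1, frames=[5,3] (faults so far: 4)
  step 7: ref 5 -> HIT, frames=[5,3] (faults so far: 4)
  step 8: ref 4 -> FAULT, evict 3, frames=[5,4] (faults so far: 5)
  step 9: ref 1 -> FAULT, evict 4, frames=[5,1] (faults so far: 6)
  step 10: ref 5 -> HIT, frames=[5,1] (faults so far: 6)
  step 11: ref 1 -> HIT, frames=[5,1] (faults so far: 6)
  Optimal total faults: 6

Answer: 7 8 6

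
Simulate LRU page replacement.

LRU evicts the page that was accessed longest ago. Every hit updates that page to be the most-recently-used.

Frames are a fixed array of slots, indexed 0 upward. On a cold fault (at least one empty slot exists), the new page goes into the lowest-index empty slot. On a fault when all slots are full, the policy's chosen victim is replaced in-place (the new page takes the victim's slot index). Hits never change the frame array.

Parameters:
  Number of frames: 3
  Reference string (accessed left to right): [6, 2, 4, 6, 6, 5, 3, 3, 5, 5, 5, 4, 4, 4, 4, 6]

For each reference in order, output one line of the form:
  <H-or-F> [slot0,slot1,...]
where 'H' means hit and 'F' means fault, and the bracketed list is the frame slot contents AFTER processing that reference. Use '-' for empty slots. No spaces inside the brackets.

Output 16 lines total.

F [6,-,-]
F [6,2,-]
F [6,2,4]
H [6,2,4]
H [6,2,4]
F [6,5,4]
F [6,5,3]
H [6,5,3]
H [6,5,3]
H [6,5,3]
H [6,5,3]
F [4,5,3]
H [4,5,3]
H [4,5,3]
H [4,5,3]
F [4,5,6]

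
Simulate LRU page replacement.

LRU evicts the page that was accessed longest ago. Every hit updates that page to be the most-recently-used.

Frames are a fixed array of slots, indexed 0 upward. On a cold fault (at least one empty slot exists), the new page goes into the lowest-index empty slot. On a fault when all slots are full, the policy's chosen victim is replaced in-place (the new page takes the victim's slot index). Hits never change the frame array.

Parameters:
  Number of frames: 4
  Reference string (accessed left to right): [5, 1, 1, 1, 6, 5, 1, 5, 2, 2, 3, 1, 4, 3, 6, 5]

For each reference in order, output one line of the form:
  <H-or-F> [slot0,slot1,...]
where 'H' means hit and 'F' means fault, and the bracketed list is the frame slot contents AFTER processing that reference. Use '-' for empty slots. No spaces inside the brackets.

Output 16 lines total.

F [5,-,-,-]
F [5,1,-,-]
H [5,1,-,-]
H [5,1,-,-]
F [5,1,6,-]
H [5,1,6,-]
H [5,1,6,-]
H [5,1,6,-]
F [5,1,6,2]
H [5,1,6,2]
F [5,1,3,2]
H [5,1,3,2]
F [4,1,3,2]
H [4,1,3,2]
F [4,1,3,6]
F [4,5,3,6]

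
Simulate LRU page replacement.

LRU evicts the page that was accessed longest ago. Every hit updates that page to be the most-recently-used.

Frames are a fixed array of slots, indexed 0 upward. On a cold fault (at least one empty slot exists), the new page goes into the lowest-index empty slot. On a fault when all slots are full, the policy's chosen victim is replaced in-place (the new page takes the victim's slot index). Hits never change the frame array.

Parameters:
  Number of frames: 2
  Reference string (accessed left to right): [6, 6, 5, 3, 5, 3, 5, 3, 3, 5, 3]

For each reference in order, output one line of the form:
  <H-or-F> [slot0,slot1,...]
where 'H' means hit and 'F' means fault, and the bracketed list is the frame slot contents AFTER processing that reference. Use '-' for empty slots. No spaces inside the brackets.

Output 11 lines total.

F [6,-]
H [6,-]
F [6,5]
F [3,5]
H [3,5]
H [3,5]
H [3,5]
H [3,5]
H [3,5]
H [3,5]
H [3,5]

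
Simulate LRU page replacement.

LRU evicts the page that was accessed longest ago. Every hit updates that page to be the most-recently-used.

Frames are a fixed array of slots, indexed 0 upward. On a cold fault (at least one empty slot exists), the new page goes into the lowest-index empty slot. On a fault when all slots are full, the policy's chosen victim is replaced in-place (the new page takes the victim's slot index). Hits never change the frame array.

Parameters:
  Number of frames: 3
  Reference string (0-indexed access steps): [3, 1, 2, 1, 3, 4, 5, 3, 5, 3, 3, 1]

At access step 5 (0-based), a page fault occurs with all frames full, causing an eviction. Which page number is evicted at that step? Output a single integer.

Answer: 2

Derivation:
Step 0: ref 3 -> FAULT, frames=[3,-,-]
Step 1: ref 1 -> FAULT, frames=[3,1,-]
Step 2: ref 2 -> FAULT, frames=[3,1,2]
Step 3: ref 1 -> HIT, frames=[3,1,2]
Step 4: ref 3 -> HIT, frames=[3,1,2]
Step 5: ref 4 -> FAULT, evict 2, frames=[3,1,4]
At step 5: evicted page 2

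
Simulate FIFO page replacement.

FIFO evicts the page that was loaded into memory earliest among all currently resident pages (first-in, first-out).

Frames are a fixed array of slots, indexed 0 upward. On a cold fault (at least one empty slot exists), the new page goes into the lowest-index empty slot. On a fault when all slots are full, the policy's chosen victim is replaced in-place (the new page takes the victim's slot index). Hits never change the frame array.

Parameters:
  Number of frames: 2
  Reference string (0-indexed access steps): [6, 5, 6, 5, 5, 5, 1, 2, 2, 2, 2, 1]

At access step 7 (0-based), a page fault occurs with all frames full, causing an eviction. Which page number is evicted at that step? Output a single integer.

Step 0: ref 6 -> FAULT, frames=[6,-]
Step 1: ref 5 -> FAULT, frames=[6,5]
Step 2: ref 6 -> HIT, frames=[6,5]
Step 3: ref 5 -> HIT, frames=[6,5]
Step 4: ref 5 -> HIT, frames=[6,5]
Step 5: ref 5 -> HIT, frames=[6,5]
Step 6: ref 1 -> FAULT, evict 6, frames=[1,5]
Step 7: ref 2 -> FAULT, evict 5, frames=[1,2]
At step 7: evicted page 5

Answer: 5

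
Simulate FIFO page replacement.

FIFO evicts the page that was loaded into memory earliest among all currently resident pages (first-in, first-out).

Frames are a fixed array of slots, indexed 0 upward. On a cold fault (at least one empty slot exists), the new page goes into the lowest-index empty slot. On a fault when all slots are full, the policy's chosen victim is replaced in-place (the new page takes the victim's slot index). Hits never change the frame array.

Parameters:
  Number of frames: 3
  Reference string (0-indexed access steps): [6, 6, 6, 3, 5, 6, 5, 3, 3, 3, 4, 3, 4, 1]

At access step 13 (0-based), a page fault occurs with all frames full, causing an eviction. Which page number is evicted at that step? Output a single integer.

Answer: 3

Derivation:
Step 0: ref 6 -> FAULT, frames=[6,-,-]
Step 1: ref 6 -> HIT, frames=[6,-,-]
Step 2: ref 6 -> HIT, frames=[6,-,-]
Step 3: ref 3 -> FAULT, frames=[6,3,-]
Step 4: ref 5 -> FAULT, frames=[6,3,5]
Step 5: ref 6 -> HIT, frames=[6,3,5]
Step 6: ref 5 -> HIT, frames=[6,3,5]
Step 7: ref 3 -> HIT, frames=[6,3,5]
Step 8: ref 3 -> HIT, frames=[6,3,5]
Step 9: ref 3 -> HIT, frames=[6,3,5]
Step 10: ref 4 -> FAULT, evict 6, frames=[4,3,5]
Step 11: ref 3 -> HIT, frames=[4,3,5]
Step 12: ref 4 -> HIT, frames=[4,3,5]
Step 13: ref 1 -> FAULT, evict 3, frames=[4,1,5]
At step 13: evicted page 3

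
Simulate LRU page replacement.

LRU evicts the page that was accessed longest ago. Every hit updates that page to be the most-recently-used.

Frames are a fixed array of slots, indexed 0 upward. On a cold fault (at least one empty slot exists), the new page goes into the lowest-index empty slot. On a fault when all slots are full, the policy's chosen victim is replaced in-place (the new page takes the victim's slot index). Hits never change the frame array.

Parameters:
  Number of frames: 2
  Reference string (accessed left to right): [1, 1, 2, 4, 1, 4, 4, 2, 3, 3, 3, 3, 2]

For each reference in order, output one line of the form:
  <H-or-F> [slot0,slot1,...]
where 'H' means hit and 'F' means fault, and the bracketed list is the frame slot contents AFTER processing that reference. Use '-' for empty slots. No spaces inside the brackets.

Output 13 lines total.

F [1,-]
H [1,-]
F [1,2]
F [4,2]
F [4,1]
H [4,1]
H [4,1]
F [4,2]
F [3,2]
H [3,2]
H [3,2]
H [3,2]
H [3,2]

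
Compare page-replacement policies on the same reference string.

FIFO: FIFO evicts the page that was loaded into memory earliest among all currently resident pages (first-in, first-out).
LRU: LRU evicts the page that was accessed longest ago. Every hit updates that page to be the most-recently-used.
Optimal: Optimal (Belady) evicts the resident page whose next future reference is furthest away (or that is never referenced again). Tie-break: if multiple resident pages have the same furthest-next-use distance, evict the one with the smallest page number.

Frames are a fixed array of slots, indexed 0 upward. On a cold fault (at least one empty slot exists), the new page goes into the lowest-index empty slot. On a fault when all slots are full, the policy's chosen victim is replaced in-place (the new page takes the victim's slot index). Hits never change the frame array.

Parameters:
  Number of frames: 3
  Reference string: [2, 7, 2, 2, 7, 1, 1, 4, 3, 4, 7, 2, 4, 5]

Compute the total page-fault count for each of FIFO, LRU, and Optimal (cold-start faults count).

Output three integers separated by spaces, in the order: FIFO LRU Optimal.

Answer: 9 8 7

Derivation:
--- FIFO ---
  step 0: ref 2 -> FAULT, frames=[2,-,-] (faults so far: 1)
  step 1: ref 7 -> FAULT, frames=[2,7,-] (faults so far: 2)
  step 2: ref 2 -> HIT, frames=[2,7,-] (faults so far: 2)
  step 3: ref 2 -> HIT, frames=[2,7,-] (faults so far: 2)
  step 4: ref 7 -> HIT, frames=[2,7,-] (faults so far: 2)
  step 5: ref 1 -> FAULT, frames=[2,7,1] (faults so far: 3)
  step 6: ref 1 -> HIT, frames=[2,7,1] (faults so far: 3)
  step 7: ref 4 -> FAULT, evict 2, frames=[4,7,1] (faults so far: 4)
  step 8: ref 3 -> FAULT, evict 7, frames=[4,3,1] (faults so far: 5)
  step 9: ref 4 -> HIT, frames=[4,3,1] (faults so far: 5)
  step 10: ref 7 -> FAULT, evict 1, frames=[4,3,7] (faults so far: 6)
  step 11: ref 2 -> FAULT, evict 4, frames=[2,3,7] (faults so far: 7)
  step 12: ref 4 -> FAULT, evict 3, frames=[2,4,7] (faults so far: 8)
  step 13: ref 5 -> FAULT, evict 7, frames=[2,4,5] (faults so far: 9)
  FIFO total faults: 9
--- LRU ---
  step 0: ref 2 -> FAULT, frames=[2,-,-] (faults so far: 1)
  step 1: ref 7 -> FAULT, frames=[2,7,-] (faults so far: 2)
  step 2: ref 2 -> HIT, frames=[2,7,-] (faults so far: 2)
  step 3: ref 2 -> HIT, frames=[2,7,-] (faults so far: 2)
  step 4: ref 7 -> HIT, frames=[2,7,-] (faults so far: 2)
  step 5: ref 1 -> FAULT, frames=[2,7,1] (faults so far: 3)
  step 6: ref 1 -> HIT, frames=[2,7,1] (faults so far: 3)
  step 7: ref 4 -> FAULT, evict 2, frames=[4,7,1] (faults so far: 4)
  step 8: ref 3 -> FAULT, evict 7, frames=[4,3,1] (faults so far: 5)
  step 9: ref 4 -> HIT, frames=[4,3,1] (faults so far: 5)
  step 10: ref 7 -> FAULT, evict 1, frames=[4,3,7] (faults so far: 6)
  step 11: ref 2 -> FAULT, evict 3, frames=[4,2,7] (faults so far: 7)
  step 12: ref 4 -> HIT, frames=[4,2,7] (faults so far: 7)
  step 13: ref 5 -> FAULT, evict 7, frames=[4,2,5] (faults so far: 8)
  LRU total faults: 8
--- Optimal ---
  step 0: ref 2 -> FAULT, frames=[2,-,-] (faults so far: 1)
  step 1: ref 7 -> FAULT, frames=[2,7,-] (faults so far: 2)
  step 2: ref 2 -> HIT, frames=[2,7,-] (faults so far: 2)
  step 3: ref 2 -> HIT, frames=[2,7,-] (faults so far: 2)
  step 4: ref 7 -> HIT, frames=[2,7,-] (faults so far: 2)
  step 5: ref 1 -> FAULT, frames=[2,7,1] (faults so far: 3)
  step 6: ref 1 -> HIT, frames=[2,7,1] (faults so far: 3)
  step 7: ref 4 -> FAULT, evict 1, frames=[2,7,4] (faults so far: 4)
  step 8: ref 3 -> FAULT, evict 2, frames=[3,7,4] (faults so far: 5)
  step 9: ref 4 -> HIT, frames=[3,7,4] (faults so far: 5)
  step 10: ref 7 -> HIT, frames=[3,7,4] (faults so far: 5)
  step 11: ref 2 -> FAULT, evict 3, frames=[2,7,4] (faults so far: 6)
  step 12: ref 4 -> HIT, frames=[2,7,4] (faults so far: 6)
  step 13: ref 5 -> FAULT, evict 2, frames=[5,7,4] (faults so far: 7)
  Optimal total faults: 7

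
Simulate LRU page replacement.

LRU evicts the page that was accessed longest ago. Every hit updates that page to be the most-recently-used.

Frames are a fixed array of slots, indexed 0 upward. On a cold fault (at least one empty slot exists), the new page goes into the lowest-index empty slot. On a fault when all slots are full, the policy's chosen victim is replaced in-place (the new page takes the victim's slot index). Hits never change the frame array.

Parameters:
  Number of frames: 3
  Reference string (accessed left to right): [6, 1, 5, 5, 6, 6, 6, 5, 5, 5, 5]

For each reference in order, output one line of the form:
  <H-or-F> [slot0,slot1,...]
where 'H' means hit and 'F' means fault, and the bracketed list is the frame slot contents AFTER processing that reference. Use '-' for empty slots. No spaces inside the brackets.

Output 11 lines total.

F [6,-,-]
F [6,1,-]
F [6,1,5]
H [6,1,5]
H [6,1,5]
H [6,1,5]
H [6,1,5]
H [6,1,5]
H [6,1,5]
H [6,1,5]
H [6,1,5]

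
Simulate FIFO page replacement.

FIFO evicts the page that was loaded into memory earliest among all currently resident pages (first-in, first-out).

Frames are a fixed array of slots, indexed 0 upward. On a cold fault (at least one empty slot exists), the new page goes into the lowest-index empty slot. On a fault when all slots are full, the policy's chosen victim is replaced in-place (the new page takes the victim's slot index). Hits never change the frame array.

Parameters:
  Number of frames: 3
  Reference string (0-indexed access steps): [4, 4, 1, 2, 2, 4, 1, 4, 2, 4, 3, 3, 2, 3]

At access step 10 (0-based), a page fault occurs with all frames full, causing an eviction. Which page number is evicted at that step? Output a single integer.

Step 0: ref 4 -> FAULT, frames=[4,-,-]
Step 1: ref 4 -> HIT, frames=[4,-,-]
Step 2: ref 1 -> FAULT, frames=[4,1,-]
Step 3: ref 2 -> FAULT, frames=[4,1,2]
Step 4: ref 2 -> HIT, frames=[4,1,2]
Step 5: ref 4 -> HIT, frames=[4,1,2]
Step 6: ref 1 -> HIT, frames=[4,1,2]
Step 7: ref 4 -> HIT, frames=[4,1,2]
Step 8: ref 2 -> HIT, frames=[4,1,2]
Step 9: ref 4 -> HIT, frames=[4,1,2]
Step 10: ref 3 -> FAULT, evict 4, frames=[3,1,2]
At step 10: evicted page 4

Answer: 4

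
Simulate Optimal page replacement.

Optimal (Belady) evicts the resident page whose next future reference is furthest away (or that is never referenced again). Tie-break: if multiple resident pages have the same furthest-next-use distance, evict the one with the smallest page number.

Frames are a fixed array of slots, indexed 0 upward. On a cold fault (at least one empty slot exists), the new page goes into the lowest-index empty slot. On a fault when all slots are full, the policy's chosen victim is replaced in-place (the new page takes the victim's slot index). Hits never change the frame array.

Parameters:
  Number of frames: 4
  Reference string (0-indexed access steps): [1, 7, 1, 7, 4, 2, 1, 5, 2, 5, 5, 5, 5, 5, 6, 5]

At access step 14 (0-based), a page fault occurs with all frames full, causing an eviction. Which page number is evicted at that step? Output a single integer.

Answer: 2

Derivation:
Step 0: ref 1 -> FAULT, frames=[1,-,-,-]
Step 1: ref 7 -> FAULT, frames=[1,7,-,-]
Step 2: ref 1 -> HIT, frames=[1,7,-,-]
Step 3: ref 7 -> HIT, frames=[1,7,-,-]
Step 4: ref 4 -> FAULT, frames=[1,7,4,-]
Step 5: ref 2 -> FAULT, frames=[1,7,4,2]
Step 6: ref 1 -> HIT, frames=[1,7,4,2]
Step 7: ref 5 -> FAULT, evict 1, frames=[5,7,4,2]
Step 8: ref 2 -> HIT, frames=[5,7,4,2]
Step 9: ref 5 -> HIT, frames=[5,7,4,2]
Step 10: ref 5 -> HIT, frames=[5,7,4,2]
Step 11: ref 5 -> HIT, frames=[5,7,4,2]
Step 12: ref 5 -> HIT, frames=[5,7,4,2]
Step 13: ref 5 -> HIT, frames=[5,7,4,2]
Step 14: ref 6 -> FAULT, evict 2, frames=[5,7,4,6]
At step 14: evicted page 2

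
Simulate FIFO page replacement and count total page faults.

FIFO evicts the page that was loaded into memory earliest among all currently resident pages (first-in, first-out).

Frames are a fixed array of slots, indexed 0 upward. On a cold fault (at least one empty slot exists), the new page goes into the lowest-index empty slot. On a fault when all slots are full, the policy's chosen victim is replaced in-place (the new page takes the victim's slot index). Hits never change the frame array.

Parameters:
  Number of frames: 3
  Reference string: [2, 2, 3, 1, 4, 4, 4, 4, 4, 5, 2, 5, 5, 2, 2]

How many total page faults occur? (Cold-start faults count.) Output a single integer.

Step 0: ref 2 → FAULT, frames=[2,-,-]
Step 1: ref 2 → HIT, frames=[2,-,-]
Step 2: ref 3 → FAULT, frames=[2,3,-]
Step 3: ref 1 → FAULT, frames=[2,3,1]
Step 4: ref 4 → FAULT (evict 2), frames=[4,3,1]
Step 5: ref 4 → HIT, frames=[4,3,1]
Step 6: ref 4 → HIT, frames=[4,3,1]
Step 7: ref 4 → HIT, frames=[4,3,1]
Step 8: ref 4 → HIT, frames=[4,3,1]
Step 9: ref 5 → FAULT (evict 3), frames=[4,5,1]
Step 10: ref 2 → FAULT (evict 1), frames=[4,5,2]
Step 11: ref 5 → HIT, frames=[4,5,2]
Step 12: ref 5 → HIT, frames=[4,5,2]
Step 13: ref 2 → HIT, frames=[4,5,2]
Step 14: ref 2 → HIT, frames=[4,5,2]
Total faults: 6

Answer: 6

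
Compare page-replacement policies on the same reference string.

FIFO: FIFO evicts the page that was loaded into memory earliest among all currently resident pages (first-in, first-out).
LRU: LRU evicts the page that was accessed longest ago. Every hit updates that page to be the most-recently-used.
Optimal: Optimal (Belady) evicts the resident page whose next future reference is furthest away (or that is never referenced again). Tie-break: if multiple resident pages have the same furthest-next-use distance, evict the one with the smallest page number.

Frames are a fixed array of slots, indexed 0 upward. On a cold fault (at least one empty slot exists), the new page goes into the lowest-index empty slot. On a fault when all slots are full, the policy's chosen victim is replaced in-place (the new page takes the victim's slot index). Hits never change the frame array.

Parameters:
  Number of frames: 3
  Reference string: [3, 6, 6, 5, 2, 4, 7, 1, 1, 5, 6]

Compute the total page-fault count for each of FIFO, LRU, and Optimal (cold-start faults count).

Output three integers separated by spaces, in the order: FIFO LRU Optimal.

Answer: 9 9 7

Derivation:
--- FIFO ---
  step 0: ref 3 -> FAULT, frames=[3,-,-] (faults so far: 1)
  step 1: ref 6 -> FAULT, frames=[3,6,-] (faults so far: 2)
  step 2: ref 6 -> HIT, frames=[3,6,-] (faults so far: 2)
  step 3: ref 5 -> FAULT, frames=[3,6,5] (faults so far: 3)
  step 4: ref 2 -> FAULT, evict 3, frames=[2,6,5] (faults so far: 4)
  step 5: ref 4 -> FAULT, evict 6, frames=[2,4,5] (faults so far: 5)
  step 6: ref 7 -> FAULT, evict 5, frames=[2,4,7] (faults so far: 6)
  step 7: ref 1 -> FAULT, evict 2, frames=[1,4,7] (faults so far: 7)
  step 8: ref 1 -> HIT, frames=[1,4,7] (faults so far: 7)
  step 9: ref 5 -> FAULT, evict 4, frames=[1,5,7] (faults so far: 8)
  step 10: ref 6 -> FAULT, evict 7, frames=[1,5,6] (faults so far: 9)
  FIFO total faults: 9
--- LRU ---
  step 0: ref 3 -> FAULT, frames=[3,-,-] (faults so far: 1)
  step 1: ref 6 -> FAULT, frames=[3,6,-] (faults so far: 2)
  step 2: ref 6 -> HIT, frames=[3,6,-] (faults so far: 2)
  step 3: ref 5 -> FAULT, frames=[3,6,5] (faults so far: 3)
  step 4: ref 2 -> FAULT, evict 3, frames=[2,6,5] (faults so far: 4)
  step 5: ref 4 -> FAULT, evict 6, frames=[2,4,5] (faults so far: 5)
  step 6: ref 7 -> FAULT, evict 5, frames=[2,4,7] (faults so far: 6)
  step 7: ref 1 -> FAULT, evict 2, frames=[1,4,7] (faults so far: 7)
  step 8: ref 1 -> HIT, frames=[1,4,7] (faults so far: 7)
  step 9: ref 5 -> FAULT, evict 4, frames=[1,5,7] (faults so far: 8)
  step 10: ref 6 -> FAULT, evict 7, frames=[1,5,6] (faults so far: 9)
  LRU total faults: 9
--- Optimal ---
  step 0: ref 3 -> FAULT, frames=[3,-,-] (faults so far: 1)
  step 1: ref 6 -> FAULT, frames=[3,6,-] (faults so far: 2)
  step 2: ref 6 -> HIT, frames=[3,6,-] (faults so far: 2)
  step 3: ref 5 -> FAULT, frames=[3,6,5] (faults so far: 3)
  step 4: ref 2 -> FAULT, evict 3, frames=[2,6,5] (faults so far: 4)
  step 5: ref 4 -> FAULT, evict 2, frames=[4,6,5] (faults so far: 5)
  step 6: ref 7 -> FAULT, evict 4, frames=[7,6,5] (faults so far: 6)
  step 7: ref 1 -> FAULT, evict 7, frames=[1,6,5] (faults so far: 7)
  step 8: ref 1 -> HIT, frames=[1,6,5] (faults so far: 7)
  step 9: ref 5 -> HIT, frames=[1,6,5] (faults so far: 7)
  step 10: ref 6 -> HIT, frames=[1,6,5] (faults so far: 7)
  Optimal total faults: 7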